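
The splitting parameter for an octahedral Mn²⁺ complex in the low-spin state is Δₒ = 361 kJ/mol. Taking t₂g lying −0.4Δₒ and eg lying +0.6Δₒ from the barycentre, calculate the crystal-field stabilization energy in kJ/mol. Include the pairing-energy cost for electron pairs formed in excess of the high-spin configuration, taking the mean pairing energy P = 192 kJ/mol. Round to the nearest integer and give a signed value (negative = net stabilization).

-338

Group 7 minus oxidation state +2 gives a d⁵ configuration for Mn²⁺.
Electron filling gives t₂g⁵ eg⁰.
Orbital CFSE = 5(-0.4) + 0(0.6) = -2.0Δₒ = -2.0 × 361 = -722 kJ/mol.
High-spin d⁵ would be t₂g³ eg² with 0 pairs; low-spin has 2, so 2 excess pairs cost +2P = +384 kJ/mol.
Overall CFSE = -722 + 384 = -338 kJ/mol.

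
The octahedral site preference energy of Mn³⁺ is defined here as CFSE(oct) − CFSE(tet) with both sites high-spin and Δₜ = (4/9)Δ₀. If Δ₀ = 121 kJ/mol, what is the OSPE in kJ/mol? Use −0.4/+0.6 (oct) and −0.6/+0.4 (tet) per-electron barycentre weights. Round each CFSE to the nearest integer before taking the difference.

-51

Group 7 minus oxidation state +3 gives a d⁴ configuration for Mn³⁺.
In an octahedral site d⁴ (HS) is t₂g³ eg¹, giving CFSE(oct) = -0.6Δ₀ = -73 kJ/mol.
Tetrahedral: e² t₂², CFSE = 2(−0.6) + 2(+0.4) = -0.4Δₜ = -0.4 × (4/9) × 121 = -22 kJ/mol.
OSPE = -73 − (-22) = -51 kJ/mol.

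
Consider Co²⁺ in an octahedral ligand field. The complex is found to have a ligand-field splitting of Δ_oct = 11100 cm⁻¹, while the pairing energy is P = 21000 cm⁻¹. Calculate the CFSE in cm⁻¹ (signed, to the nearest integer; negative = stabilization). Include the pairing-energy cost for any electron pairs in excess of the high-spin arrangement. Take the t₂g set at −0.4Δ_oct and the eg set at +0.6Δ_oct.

Co is in group 9, so Co²⁺ is d⁷ (9 − 2 = 7).
Since Δ_oct = 11100 cm⁻¹ < P = 21000 cm⁻¹, the complex adopts the high-spin configuration.
Filling d⁷ accordingly: t₂g⁵ eg².
Orbital CFSE = -0.8Δ_oct = -0.8 × 11100 = -8880 cm⁻¹.
High-spin has no excess pairs, so no pairing correction applies.

-8880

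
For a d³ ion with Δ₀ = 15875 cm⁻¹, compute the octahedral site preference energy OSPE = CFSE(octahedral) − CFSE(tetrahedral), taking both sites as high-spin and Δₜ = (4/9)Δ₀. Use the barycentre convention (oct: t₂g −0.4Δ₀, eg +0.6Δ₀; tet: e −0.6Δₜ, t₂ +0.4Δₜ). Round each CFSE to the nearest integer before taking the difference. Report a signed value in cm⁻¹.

-13406

Octahedral (high-spin): t₂g³ eg⁰, CFSE = 3(−0.4) + 0(+0.6) = -1.2Δ₀ = -1.2 × 15875 = -19050 cm⁻¹.
Tetrahedral: e² t₂¹, CFSE = 2(−0.6) + 1(+0.4) = -0.8Δₜ = -0.8 × (4/9) × 15875 = -5644 cm⁻¹.
OSPE = CFSE(oct) − CFSE(tet) = -19050 − (-5644) = -13406 cm⁻¹.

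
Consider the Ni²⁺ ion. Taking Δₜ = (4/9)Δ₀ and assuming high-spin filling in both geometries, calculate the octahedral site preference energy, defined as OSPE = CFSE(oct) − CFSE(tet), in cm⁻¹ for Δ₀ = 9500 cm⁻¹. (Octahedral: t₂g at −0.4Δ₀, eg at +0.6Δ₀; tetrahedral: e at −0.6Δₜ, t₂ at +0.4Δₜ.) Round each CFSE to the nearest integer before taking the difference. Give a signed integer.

-8022

Ni is in group 10, so Ni²⁺ is d⁸ (10 − 2 = 8).
In an octahedral site d⁸ (HS) is t₂g⁶ eg², giving CFSE(oct) = -1.2Δ₀ = -11400 cm⁻¹.
Tetrahedral e⁴ t₂⁴ gives -0.8Δₜ = -0.8 × (4/9) × 9500 = -3378 cm⁻¹.
OSPE = CFSE(oct) − CFSE(tet) = -11400 − (-3378) = -8022 cm⁻¹.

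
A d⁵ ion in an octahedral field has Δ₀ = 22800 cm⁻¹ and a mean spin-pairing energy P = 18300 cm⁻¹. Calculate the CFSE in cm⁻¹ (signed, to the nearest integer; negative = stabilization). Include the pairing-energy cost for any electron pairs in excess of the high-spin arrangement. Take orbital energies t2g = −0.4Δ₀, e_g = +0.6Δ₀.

-9000

Since Δ₀ = 22800 cm⁻¹ > P = 18300 cm⁻¹, the complex adopts the low-spin configuration.
Filling d⁵ accordingly: t2g^5 e_g^0.
Orbital CFSE = -2.0Δ₀ = -2.0 × 22800 = -45600 cm⁻¹.
Excess pairs vs high-spin: 2 − 0 = 2; pairing cost = +36600 cm⁻¹.
Net CFSE = -45600 + 36600 = -9000 cm⁻¹.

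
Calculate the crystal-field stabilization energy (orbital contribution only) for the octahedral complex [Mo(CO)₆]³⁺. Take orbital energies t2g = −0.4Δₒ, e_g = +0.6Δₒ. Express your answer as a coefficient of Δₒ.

CO is neutral, so the +3 overall charge sits on Mo: oxidation state +3.
Mo sits in group 6; removing 3 electrons leaves Mo³⁺ with 6 − 3 = 3 d electrons.
Configuration: t2g^3 e_g^0.
CFSE = 3(-0.4Δₒ) + 0(0.6Δₒ) = -1.2Δₒ + 0.0Δₒ = -1.2Δₒ.

-1.2 Δₒ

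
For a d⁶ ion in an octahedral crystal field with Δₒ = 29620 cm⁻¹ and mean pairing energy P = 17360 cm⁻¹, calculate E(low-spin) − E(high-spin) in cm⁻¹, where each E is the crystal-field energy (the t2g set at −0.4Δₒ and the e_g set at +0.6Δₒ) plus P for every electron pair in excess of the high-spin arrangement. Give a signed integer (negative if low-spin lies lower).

High-spin d⁶ fills as t2g^4 e_g^2 with CFSE 4(−0.4) + 2(+0.6) = -0.4Δₒ = -11848 cm⁻¹.
Low-spin: t2g^6 e_g^0, orbital CFSE = -2.4Δₒ = -71088 cm⁻¹; plus 2 excess pairs × P = +34720 cm⁻¹; total -36368 cm⁻¹.
The difference is -36368 − (-11848) = -24520 cm⁻¹, so low-spin lies lower.

-24520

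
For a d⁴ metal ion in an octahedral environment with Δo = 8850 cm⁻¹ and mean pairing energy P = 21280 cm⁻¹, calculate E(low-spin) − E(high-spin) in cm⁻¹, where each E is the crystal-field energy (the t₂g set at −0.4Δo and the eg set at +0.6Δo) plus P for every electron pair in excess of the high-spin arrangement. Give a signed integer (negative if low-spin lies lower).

12430

High-spin: t₂g³ eg¹, CFSE = -0.6Δo = -5310 cm⁻¹.
For low-spin the configuration is t₂g⁴ eg⁰: orbital energy -1.6 × 8850 = -14160 cm⁻¹, and 1 additional pair relative to high-spin adds 21280 cm⁻¹, giving 7120 cm⁻¹.
E(LS) − E(HS) = 7120 − (-5310) = 12430 cm⁻¹.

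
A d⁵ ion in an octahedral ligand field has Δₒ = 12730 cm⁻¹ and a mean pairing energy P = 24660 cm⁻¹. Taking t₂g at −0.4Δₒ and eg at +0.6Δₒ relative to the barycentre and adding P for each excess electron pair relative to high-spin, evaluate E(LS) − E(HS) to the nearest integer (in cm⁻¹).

23860

High-spin d⁵ fills as t₂g³ eg² with CFSE 3(−0.4) + 2(+0.6) = 0.0Δₒ = 0 cm⁻¹.
Low-spin: t₂g⁵ eg⁰, orbital CFSE = -2.0Δₒ = -25460 cm⁻¹; plus 2 excess pairs × P = +49320 cm⁻¹; total 23860 cm⁻¹.
The difference is 23860 − (0) = 23860 cm⁻¹, so high-spin lies lower.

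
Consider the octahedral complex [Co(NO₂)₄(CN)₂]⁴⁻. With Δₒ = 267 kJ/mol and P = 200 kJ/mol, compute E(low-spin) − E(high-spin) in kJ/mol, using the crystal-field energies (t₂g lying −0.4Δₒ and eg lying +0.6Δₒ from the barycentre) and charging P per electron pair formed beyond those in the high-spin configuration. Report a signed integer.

Ligand charges: 4×(-1) from NO₂⁻ and 2×(-1) from CN⁻ sum to -6; with overall charge -4, Co is +2.
Co is in group 9, so Co²⁺ is d⁷ (9 − 2 = 7).
High-spin: t₂g⁵ eg², CFSE = -0.8Δₒ = -214 kJ/mol.
For low-spin the configuration is t₂g⁶ eg¹: orbital energy -1.8 × 267 = -481 kJ/mol, and 1 additional pair relative to high-spin adds 200 kJ/mol, giving -281 kJ/mol.
The difference is -281 − (-214) = -67 kJ/mol, so low-spin lies lower.

-67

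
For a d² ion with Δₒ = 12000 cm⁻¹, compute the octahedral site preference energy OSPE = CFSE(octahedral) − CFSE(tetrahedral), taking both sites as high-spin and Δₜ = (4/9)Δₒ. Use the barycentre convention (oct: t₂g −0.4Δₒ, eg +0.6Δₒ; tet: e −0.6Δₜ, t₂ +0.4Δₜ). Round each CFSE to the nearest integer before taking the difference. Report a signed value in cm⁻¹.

In an octahedral site d² (HS) is t₂g² eg⁰, giving CFSE(oct) = -0.8Δₒ = -9600 cm⁻¹.
Tetrahedral: e² t₂⁰, CFSE = 2(−0.6) + 0(+0.4) = -1.2Δₜ = -1.2 × (4/9) × 12000 = -6400 cm⁻¹.
OSPE = CFSE(oct) − CFSE(tet) = -9600 − (-6400) = -3200 cm⁻¹.

-3200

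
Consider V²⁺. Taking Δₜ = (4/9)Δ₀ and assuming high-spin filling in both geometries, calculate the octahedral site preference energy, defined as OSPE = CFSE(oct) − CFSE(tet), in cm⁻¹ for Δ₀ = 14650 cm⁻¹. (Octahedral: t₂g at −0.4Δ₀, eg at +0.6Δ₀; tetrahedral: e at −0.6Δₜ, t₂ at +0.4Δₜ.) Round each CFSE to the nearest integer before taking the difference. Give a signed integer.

V is in group 5, so V²⁺ is d³ (5 − 2 = 3).
Octahedral high-spin t2g^3 e_g^0: CFSE = -1.2 × 14650 = -17580 cm⁻¹.
In a tetrahedral site the filling is e^2 t2^1: CFSE(tet) = -0.8Δₜ = -0.8 × (4/9)(14650) = -5209 cm⁻¹.
Subtracting, OSPE = -17580 − (-5209) = -12371 cm⁻¹.

-12371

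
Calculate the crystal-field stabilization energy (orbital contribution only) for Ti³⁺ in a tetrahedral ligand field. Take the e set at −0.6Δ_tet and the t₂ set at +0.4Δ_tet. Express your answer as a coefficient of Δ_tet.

Ti sits in group 4; removing 3 electrons leaves Ti³⁺ with 4 − 3 = 1 d electrons.
With tetrahedral geometry the complex is necessarily high-spin.
Configuration: e¹ t₂⁰.
CFSE = 1(-0.6Δ_tet) + 0(0.4Δ_tet) = -0.6Δ_tet + 0.0Δ_tet = -0.6Δ_tet.

-0.6 Δ_tet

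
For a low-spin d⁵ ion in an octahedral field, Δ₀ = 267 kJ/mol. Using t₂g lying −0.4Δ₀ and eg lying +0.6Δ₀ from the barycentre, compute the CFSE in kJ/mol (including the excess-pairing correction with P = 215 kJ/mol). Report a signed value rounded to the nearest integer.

Electron filling gives t₂g⁵ eg⁰.
Orbital CFSE = 5(-0.4) + 0(0.6) = -2.0Δ₀ = -2.0 × 267 = -534 kJ/mol.
High-spin d⁵ would be t₂g³ eg² with 0 pairs; low-spin has 2, so 2 excess pairs cost +2P = +430 kJ/mol.
Combining: -534 + 430 = -104 kJ/mol.

-104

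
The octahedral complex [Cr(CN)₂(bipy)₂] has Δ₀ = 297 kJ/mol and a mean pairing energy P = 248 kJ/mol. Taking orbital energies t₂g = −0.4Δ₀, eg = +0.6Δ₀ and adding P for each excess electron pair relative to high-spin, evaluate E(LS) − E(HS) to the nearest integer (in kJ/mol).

-49

Ligand charges: 2×(-1) from CN⁻ and 2×(+0) from bipy sum to -2; with overall charge +0, Cr is +2.
Group 6 minus oxidation state +2 gives a d⁴ configuration for Cr²⁺.
High-spin d⁴ fills as t₂g³ eg¹ with CFSE 3(−0.4) + 1(+0.6) = -0.6Δ₀ = -178 kJ/mol.
For low-spin the configuration is t₂g⁴ eg⁰: orbital energy -1.6 × 297 = -475 kJ/mol, and 1 additional pair relative to high-spin adds 248 kJ/mol, giving -227 kJ/mol.
Thus E(LS) − E(HS) = -49 kJ/mol.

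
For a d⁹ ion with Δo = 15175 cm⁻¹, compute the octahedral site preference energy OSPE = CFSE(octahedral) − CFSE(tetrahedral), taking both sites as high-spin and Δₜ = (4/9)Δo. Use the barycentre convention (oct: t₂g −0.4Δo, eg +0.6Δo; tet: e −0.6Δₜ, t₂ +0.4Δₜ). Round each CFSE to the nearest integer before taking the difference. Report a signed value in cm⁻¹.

In an octahedral site d⁹ (HS) is t2g^6 e_g^3, giving CFSE(oct) = -0.6Δo = -9105 cm⁻¹.
In a tetrahedral site the filling is e^4 t2^5: CFSE(tet) = -0.4Δₜ = -0.4 × (4/9)(15175) = -2698 cm⁻¹.
OSPE = -9105 − (-2698) = -6407 cm⁻¹.

-6407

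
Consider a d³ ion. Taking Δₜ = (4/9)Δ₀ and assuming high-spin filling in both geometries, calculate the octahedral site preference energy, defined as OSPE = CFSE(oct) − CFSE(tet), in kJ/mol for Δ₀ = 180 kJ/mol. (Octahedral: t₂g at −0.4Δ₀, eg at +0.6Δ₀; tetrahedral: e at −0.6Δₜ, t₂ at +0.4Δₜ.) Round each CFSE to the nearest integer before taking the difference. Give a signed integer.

-152

Octahedral (high-spin): t2g^3 e_g^0, CFSE = 3(−0.4) + 0(+0.6) = -1.2Δ₀ = -1.2 × 180 = -216 kJ/mol.
Tetrahedral e^2 t2^1 gives -0.8Δₜ = -0.8 × (4/9) × 180 = -64 kJ/mol.
OSPE = CFSE(oct) − CFSE(tet) = -216 − (-64) = -152 kJ/mol.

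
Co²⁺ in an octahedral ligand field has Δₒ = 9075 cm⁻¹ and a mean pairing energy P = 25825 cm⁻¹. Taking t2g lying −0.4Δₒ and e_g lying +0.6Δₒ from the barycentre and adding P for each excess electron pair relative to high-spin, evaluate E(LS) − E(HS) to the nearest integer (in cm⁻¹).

16750

Group 9 minus oxidation state +2 gives a d⁷ configuration for Co²⁺.
High-spin d⁷ fills as t2g^5 e_g^2 with CFSE 5(−0.4) + 2(+0.6) = -0.8Δₒ = -7260 cm⁻¹.
For low-spin the configuration is t2g^6 e_g^1: orbital energy -1.8 × 9075 = -16335 cm⁻¹, and 1 additional pair relative to high-spin adds 25825 cm⁻¹, giving 9490 cm⁻¹.
The difference is 9490 − (-7260) = 16750 cm⁻¹, so high-spin lies lower.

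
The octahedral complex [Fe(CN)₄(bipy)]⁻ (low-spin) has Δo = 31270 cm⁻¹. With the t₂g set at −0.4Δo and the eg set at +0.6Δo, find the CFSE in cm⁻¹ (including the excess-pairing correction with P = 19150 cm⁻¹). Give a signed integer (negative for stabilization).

Ligand charges: 4×(-1) from CN⁻ and 1×(+0) from bipy sum to -4; with overall charge -1, Fe is +3.
Fe³⁺: group 8, so d-count = 8 − 3 = 5.
Electron filling gives t₂g⁵ eg⁰.
Orbital CFSE = 5(-0.4) + 0(0.6) = -2.0Δo = -2.0 × 31270 = -62540 cm⁻¹.
Pairing penalty: 2 pairs vs 0 in the high-spin reference → 2 extra × P = 38300 cm⁻¹.
Net CFSE = -62540 + 38300 = -24240 cm⁻¹.

-24240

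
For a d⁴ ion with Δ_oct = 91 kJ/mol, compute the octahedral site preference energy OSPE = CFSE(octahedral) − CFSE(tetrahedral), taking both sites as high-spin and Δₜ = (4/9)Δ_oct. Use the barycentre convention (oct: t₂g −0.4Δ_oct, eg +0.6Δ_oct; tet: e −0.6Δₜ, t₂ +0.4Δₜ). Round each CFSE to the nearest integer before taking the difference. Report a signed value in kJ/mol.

-39

In an octahedral site d⁴ (HS) is t₂g³ eg¹, giving CFSE(oct) = -0.6Δ_oct = -55 kJ/mol.
Tetrahedral: e² t₂², CFSE = 2(−0.6) + 2(+0.4) = -0.4Δₜ = -0.4 × (4/9) × 91 = -16 kJ/mol.
OSPE = -55 − (-16) = -39 kJ/mol.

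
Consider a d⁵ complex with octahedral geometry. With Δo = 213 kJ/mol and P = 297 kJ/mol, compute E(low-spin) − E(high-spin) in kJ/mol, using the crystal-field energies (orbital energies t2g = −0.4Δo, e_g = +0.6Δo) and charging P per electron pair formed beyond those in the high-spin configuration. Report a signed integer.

In the high-spin limit (t2g^3 e_g^2) the orbital term is 0.0Δo = 0 kJ/mol, with no excess pairing.
For low-spin the configuration is t2g^5 e_g^0: orbital energy -2.0 × 213 = -426 kJ/mol, and 2 additional pairs relative to high-spin add 594 kJ/mol, giving 168 kJ/mol.
E(LS) − E(HS) = 168 − (0) = 168 kJ/mol.

168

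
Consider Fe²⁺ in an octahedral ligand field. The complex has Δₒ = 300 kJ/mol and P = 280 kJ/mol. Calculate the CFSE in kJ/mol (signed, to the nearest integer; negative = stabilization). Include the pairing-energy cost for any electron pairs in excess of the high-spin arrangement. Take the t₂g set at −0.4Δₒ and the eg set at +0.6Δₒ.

Fe²⁺: group 8, so d-count = 8 − 2 = 6.
With Δₒ > P the complex is low-spin.
Filling d⁶ accordingly: t₂g⁶ eg⁰.
Orbital CFSE = -2.4Δₒ = -2.4 × 300 = -720 kJ/mol.
Excess pairs vs high-spin: 3 − 1 = 2; pairing cost = +560 kJ/mol.
Net CFSE = -720 + 560 = -160 kJ/mol.

-160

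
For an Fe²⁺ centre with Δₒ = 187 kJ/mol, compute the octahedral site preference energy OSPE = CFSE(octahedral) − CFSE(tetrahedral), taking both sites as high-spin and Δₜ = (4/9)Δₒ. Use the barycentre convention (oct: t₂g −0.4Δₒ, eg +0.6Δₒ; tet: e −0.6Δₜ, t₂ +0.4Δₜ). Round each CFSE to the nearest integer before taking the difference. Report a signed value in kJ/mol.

Group 8 minus oxidation state +2 gives a d⁶ configuration for Fe²⁺.
In an octahedral site d⁶ (HS) is t2g^4 e_g^2, giving CFSE(oct) = -0.4Δₒ = -75 kJ/mol.
Tetrahedral e^3 t2^3 gives -0.6Δₜ = -0.6 × (4/9) × 187 = -50 kJ/mol.
Subtracting, OSPE = -75 − (-50) = -25 kJ/mol.

-25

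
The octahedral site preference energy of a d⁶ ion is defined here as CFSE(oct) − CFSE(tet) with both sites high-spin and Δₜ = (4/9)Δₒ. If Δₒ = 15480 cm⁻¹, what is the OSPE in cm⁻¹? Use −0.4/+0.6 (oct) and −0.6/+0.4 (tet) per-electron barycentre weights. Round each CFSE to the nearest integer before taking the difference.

-2064

Octahedral (high-spin): t₂g⁴ eg², CFSE = 4(−0.4) + 2(+0.6) = -0.4Δₒ = -0.4 × 15480 = -6192 cm⁻¹.
Tetrahedral e³ t₂³ gives -0.6Δₜ = -0.6 × (4/9) × 15480 = -4128 cm⁻¹.
Subtracting, OSPE = -6192 − (-4128) = -2064 cm⁻¹.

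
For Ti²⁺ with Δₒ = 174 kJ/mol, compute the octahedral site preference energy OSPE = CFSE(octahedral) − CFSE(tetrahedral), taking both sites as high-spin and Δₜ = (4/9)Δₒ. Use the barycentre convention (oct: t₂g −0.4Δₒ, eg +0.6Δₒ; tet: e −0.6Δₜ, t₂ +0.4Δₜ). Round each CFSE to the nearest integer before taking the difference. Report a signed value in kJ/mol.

-46

Ti²⁺: group 4, so d-count = 4 − 2 = 2.
In an octahedral site d² (HS) is t₂g² eg⁰, giving CFSE(oct) = -0.8Δₒ = -139 kJ/mol.
Tetrahedral: e² t₂⁰, CFSE = 2(−0.6) + 0(+0.4) = -1.2Δₜ = -1.2 × (4/9) × 174 = -93 kJ/mol.
Subtracting, OSPE = -139 − (-93) = -46 kJ/mol.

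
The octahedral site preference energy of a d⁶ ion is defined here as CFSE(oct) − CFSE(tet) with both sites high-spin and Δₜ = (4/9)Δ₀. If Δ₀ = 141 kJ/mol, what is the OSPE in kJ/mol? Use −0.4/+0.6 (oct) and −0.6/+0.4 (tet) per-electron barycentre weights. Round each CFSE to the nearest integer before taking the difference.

Octahedral high-spin t2g^4 e_g^2: CFSE = -0.4 × 141 = -56 kJ/mol.
In a tetrahedral site the filling is e^3 t2^3: CFSE(tet) = -0.6Δₜ = -0.6 × (4/9)(141) = -38 kJ/mol.
OSPE = -56 − (-38) = -18 kJ/mol.

-18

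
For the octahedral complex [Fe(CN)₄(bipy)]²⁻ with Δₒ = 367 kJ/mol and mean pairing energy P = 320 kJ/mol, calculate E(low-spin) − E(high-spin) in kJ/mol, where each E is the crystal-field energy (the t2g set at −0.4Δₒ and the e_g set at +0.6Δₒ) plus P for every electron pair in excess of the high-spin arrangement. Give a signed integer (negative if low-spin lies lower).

-94

Ligand charges: 4×(-1) from CN⁻ and 1×(+0) from bipy sum to -4; with overall charge -2, Fe is +2.
Fe is in group 8, so Fe²⁺ is d⁶ (8 − 2 = 6).
In the high-spin limit (t2g^4 e_g^2) the orbital term is -0.4Δₒ = -147 kJ/mol, with no excess pairing.
Low-spin: t2g^6 e_g^0, orbital CFSE = -2.4Δₒ = -881 kJ/mol; plus 2 excess pairs × P = +640 kJ/mol; total -241 kJ/mol.
Thus E(LS) − E(HS) = -94 kJ/mol.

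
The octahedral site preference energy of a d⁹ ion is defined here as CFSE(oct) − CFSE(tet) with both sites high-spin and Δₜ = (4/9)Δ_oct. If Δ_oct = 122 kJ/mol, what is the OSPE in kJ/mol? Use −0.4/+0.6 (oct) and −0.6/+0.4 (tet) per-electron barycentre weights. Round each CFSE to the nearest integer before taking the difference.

In an octahedral site d⁹ (HS) is t2g^6 e_g^3, giving CFSE(oct) = -0.6Δ_oct = -73 kJ/mol.
Tetrahedral: e^4 t2^5, CFSE = 4(−0.6) + 5(+0.4) = -0.4Δₜ = -0.4 × (4/9) × 122 = -22 kJ/mol.
OSPE = -73 − (-22) = -51 kJ/mol.

-51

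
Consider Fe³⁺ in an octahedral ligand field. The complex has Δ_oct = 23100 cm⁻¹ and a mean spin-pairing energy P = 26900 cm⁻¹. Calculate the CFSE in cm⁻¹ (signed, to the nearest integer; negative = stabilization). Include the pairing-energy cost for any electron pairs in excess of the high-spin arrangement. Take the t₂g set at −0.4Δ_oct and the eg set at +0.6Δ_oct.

0

Fe sits in group 8; removing 3 electrons leaves Fe³⁺ with 8 − 3 = 5 d electrons.
With Δ_oct < P the complex is high-spin.
Filling d⁵ accordingly: t₂g³ eg².
Orbital CFSE = 0.0Δ_oct = 0.0 × 23100 = 0 cm⁻¹.
High-spin has no excess pairs, so no pairing correction applies.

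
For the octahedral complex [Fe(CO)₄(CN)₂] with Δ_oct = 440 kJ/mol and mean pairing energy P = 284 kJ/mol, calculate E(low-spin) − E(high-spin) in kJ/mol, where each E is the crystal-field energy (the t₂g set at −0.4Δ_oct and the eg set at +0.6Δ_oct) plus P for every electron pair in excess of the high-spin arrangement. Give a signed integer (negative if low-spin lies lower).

-312

Ligand charges: 4×(+0) from CO and 2×(-1) from CN⁻ sum to -2; with overall charge +0, Fe is +2.
Fe sits in group 8; removing 2 electrons leaves Fe²⁺ with 8 − 2 = 6 d electrons.
In the high-spin limit (t₂g⁴ eg²) the orbital term is -0.4Δ_oct = -176 kJ/mol, with no excess pairing.
For low-spin the configuration is t₂g⁶ eg⁰: orbital energy -2.4 × 440 = -1056 kJ/mol, and 2 additional pairs relative to high-spin add 568 kJ/mol, giving -488 kJ/mol.
E(LS) − E(HS) = -488 − (-176) = -312 kJ/mol.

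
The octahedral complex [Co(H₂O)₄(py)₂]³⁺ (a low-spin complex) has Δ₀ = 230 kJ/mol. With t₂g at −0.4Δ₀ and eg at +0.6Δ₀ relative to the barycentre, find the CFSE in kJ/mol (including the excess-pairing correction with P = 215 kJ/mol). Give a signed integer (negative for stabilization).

Ligand charges: 4×(+0) from H₂O and 2×(+0) from py sum to +0; with overall charge +3, Co is +3.
Co is in group 9, so Co³⁺ is d⁶ (9 − 3 = 6).
Configuration: t₂g⁶ eg⁰.
The orbital stabilization is -2.4Δ₀ = -2.4 × 230 = -552 kJ/mol.
Relative to high-spin t₂g⁴ eg² (1 paired), the low-spin configuration has 2 additional pairs, contributing +2 × 215 = +430 kJ/mol.
Net CFSE = -552 + 430 = -122 kJ/mol.

-122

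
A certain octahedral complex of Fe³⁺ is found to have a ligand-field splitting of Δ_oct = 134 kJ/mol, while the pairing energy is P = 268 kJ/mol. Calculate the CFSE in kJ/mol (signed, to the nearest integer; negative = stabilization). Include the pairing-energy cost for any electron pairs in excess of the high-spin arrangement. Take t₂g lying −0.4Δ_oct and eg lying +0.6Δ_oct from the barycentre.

Fe³⁺: group 8, so d-count = 8 − 3 = 5.
Here Δ_oct < P (134 < 268), so the high-spin state is favoured.
Filling d⁵ accordingly: t₂g³ eg².
Orbital CFSE = 0.0Δ_oct = 0.0 × 134 = 0 kJ/mol.
High-spin has no excess pairs, so no pairing correction applies.

0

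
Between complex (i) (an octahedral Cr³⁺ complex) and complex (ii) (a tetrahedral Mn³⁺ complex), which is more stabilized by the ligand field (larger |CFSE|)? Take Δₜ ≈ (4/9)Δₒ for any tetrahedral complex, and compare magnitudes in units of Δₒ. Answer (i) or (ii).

(i)

(i): Cr³⁺: group 6, so d-count = 6 − 3 = 3; For octahedral d³ the high- and low-spin configurations coincide; t2g^3 e_g^0, CFSE = -1.2Δₒ.
(ii): Group 7 minus oxidation state +3 gives a d⁴ configuration for Mn³⁺; Tetrahedral fields are weak (Δₜ ≈ 4/9 Δₒ), so electrons fill high-spin; e² t₂², CFSE = -0.4Δₜ ≈ -0.18Δₒ.
So (i) has the larger |CFSE|.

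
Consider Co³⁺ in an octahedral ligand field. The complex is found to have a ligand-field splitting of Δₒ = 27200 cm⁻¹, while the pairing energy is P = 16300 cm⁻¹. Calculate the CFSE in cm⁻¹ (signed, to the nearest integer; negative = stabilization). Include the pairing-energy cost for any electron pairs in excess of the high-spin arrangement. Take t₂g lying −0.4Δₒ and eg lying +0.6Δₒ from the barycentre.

-32680

Co³⁺: group 9, so d-count = 9 − 3 = 6.
With Δₒ > P the complex is low-spin.
Filling d⁶ accordingly: t₂g⁶ eg⁰.
Orbital CFSE = -2.4Δₒ = -2.4 × 27200 = -65280 cm⁻¹.
Excess pairs vs high-spin: 3 − 1 = 2; pairing cost = +32600 cm⁻¹.
Net CFSE = -65280 + 32600 = -32680 cm⁻¹.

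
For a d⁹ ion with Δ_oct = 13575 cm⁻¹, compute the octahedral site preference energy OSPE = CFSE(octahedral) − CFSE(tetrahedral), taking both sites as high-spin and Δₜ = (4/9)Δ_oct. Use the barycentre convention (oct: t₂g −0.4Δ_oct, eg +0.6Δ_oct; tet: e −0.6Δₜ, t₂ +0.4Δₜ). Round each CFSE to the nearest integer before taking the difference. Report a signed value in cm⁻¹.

Octahedral high-spin t2g^6 e_g^3: CFSE = -0.6 × 13575 = -8145 cm⁻¹.
In a tetrahedral site the filling is e^4 t2^5: CFSE(tet) = -0.4Δₜ = -0.4 × (4/9)(13575) = -2413 cm⁻¹.
OSPE = -8145 − (-2413) = -5732 cm⁻¹.

-5732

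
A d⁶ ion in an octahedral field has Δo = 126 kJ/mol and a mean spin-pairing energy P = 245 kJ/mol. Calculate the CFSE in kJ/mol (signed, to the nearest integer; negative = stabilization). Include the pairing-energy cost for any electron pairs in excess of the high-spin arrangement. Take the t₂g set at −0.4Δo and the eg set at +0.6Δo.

With Δo < P the complex is high-spin.
Filling d⁶ accordingly: t₂g⁴ eg².
Orbital CFSE = -0.4Δo = -0.4 × 126 = -50 kJ/mol.
High-spin has no excess pairs, so no pairing correction applies.

-50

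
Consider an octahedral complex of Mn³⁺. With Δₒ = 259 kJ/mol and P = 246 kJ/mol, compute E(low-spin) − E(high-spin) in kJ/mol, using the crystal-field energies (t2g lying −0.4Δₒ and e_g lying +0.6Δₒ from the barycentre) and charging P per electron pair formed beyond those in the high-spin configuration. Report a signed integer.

Mn³⁺: group 7, so d-count = 7 − 3 = 4.
High-spin: t2g^3 e_g^1, CFSE = -0.6Δₒ = -155 kJ/mol.
Low-spin: t2g^4 e_g^0, orbital CFSE = -1.6Δₒ = -414 kJ/mol; plus 1 excess pair × P = +246 kJ/mol; total -168 kJ/mol.
The difference is -168 − (-155) = -13 kJ/mol, so low-spin lies lower.

-13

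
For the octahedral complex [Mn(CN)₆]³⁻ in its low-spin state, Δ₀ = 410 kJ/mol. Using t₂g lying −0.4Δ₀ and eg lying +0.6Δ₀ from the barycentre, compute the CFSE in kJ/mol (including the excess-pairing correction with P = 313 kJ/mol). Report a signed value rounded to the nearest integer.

Each CN⁻ contributes -1; 6 × (-1) = -6. With overall charge -3, Mn is in the +3 oxidation state.
Group 7 minus oxidation state +3 gives a d⁴ configuration for Mn³⁺.
Configuration: t₂g⁴ eg⁰.
The orbital stabilization is -1.6Δ₀ = -1.6 × 410 = -656 kJ/mol.
High-spin d⁴ would be t₂g³ eg¹ with 0 pairs; low-spin has 1, so 1 excess pair costs +1P = +313 kJ/mol.
Combining: -656 + 313 = -343 kJ/mol.

-343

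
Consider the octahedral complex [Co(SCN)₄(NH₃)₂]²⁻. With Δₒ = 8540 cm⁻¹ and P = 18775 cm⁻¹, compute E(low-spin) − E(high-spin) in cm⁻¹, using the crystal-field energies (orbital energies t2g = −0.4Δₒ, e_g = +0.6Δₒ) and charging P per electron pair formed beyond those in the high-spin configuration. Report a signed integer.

10235

Ligand charges: 4×(-1) from SCN⁻ and 2×(+0) from NH₃ sum to -4; with overall charge -2, Co is +2.
Group 9 minus oxidation state +2 gives a d⁷ configuration for Co²⁺.
High-spin d⁷ fills as t2g^5 e_g^2 with CFSE 5(−0.4) + 2(+0.6) = -0.8Δₒ = -6832 cm⁻¹.
For low-spin the configuration is t2g^6 e_g^1: orbital energy -1.8 × 8540 = -15372 cm⁻¹, and 1 additional pair relative to high-spin adds 18775 cm⁻¹, giving 3403 cm⁻¹.
E(LS) − E(HS) = 3403 − (-6832) = 10235 cm⁻¹.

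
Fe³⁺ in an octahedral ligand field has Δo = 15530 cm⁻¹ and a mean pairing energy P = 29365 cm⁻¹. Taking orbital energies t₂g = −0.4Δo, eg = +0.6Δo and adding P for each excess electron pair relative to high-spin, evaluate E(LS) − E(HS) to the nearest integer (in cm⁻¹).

Fe³⁺: group 8, so d-count = 8 − 3 = 5.
High-spin d⁵ fills as t₂g³ eg² with CFSE 3(−0.4) + 2(+0.6) = 0.0Δo = 0 cm⁻¹.
Low-spin t₂g⁵ eg⁰ gives -2.0Δo = -31060 cm⁻¹, but forming 2 extra pairs costs 2P = 58730 cm⁻¹, so E(LS) = -31060 + 58730 = 27670 cm⁻¹.
The difference is 27670 − (0) = 27670 cm⁻¹, so high-spin lies lower.

27670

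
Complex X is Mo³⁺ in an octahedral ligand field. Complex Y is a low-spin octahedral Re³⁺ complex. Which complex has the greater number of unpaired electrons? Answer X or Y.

X: Group 6 minus oxidation state +3 gives a d³ configuration for Mo³⁺; t₂g³ eg⁰ → 3 unpaired.
Y: Re is in group 7, so Re³⁺ is d⁴ (7 − 3 = 4); t2g^4 e_g^0 → 2 unpaired.
So X has more unpaired electrons.

X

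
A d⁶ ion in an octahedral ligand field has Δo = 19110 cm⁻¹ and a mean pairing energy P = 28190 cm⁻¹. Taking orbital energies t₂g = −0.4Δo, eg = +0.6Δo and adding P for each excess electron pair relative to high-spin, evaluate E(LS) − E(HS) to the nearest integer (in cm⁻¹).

High-spin d⁶ fills as t₂g⁴ eg² with CFSE 4(−0.4) + 2(+0.6) = -0.4Δo = -7644 cm⁻¹.
For low-spin the configuration is t₂g⁶ eg⁰: orbital energy -2.4 × 19110 = -45864 cm⁻¹, and 2 additional pairs relative to high-spin add 56380 cm⁻¹, giving 10516 cm⁻¹.
E(LS) − E(HS) = 10516 − (-7644) = 18160 cm⁻¹.

18160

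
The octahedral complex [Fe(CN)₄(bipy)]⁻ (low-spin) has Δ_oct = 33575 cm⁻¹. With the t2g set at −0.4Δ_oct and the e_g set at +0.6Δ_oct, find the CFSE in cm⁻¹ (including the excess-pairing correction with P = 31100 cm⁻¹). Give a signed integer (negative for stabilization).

-4950

Ligand charges: 4×(-1) from CN⁻ and 1×(+0) from bipy sum to -4; with overall charge -1, Fe is +3.
Fe is in group 8, so Fe³⁺ is d⁵ (8 − 3 = 5).
Configuration: t2g^5 e_g^0.
Orbital CFSE = 5(-0.4) + 0(0.6) = -2.0Δ_oct = -2.0 × 33575 = -67150 cm⁻¹.
Pairing penalty: 2 pairs vs 0 in the high-spin reference → 2 extra × P = 62200 cm⁻¹.
Combining: -67150 + 62200 = -4950 cm⁻¹.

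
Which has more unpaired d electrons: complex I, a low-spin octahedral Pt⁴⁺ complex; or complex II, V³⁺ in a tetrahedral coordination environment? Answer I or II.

I: Pt⁴⁺: group 10, so d-count = 10 − 4 = 6; t₂g⁶ eg⁰ → 0 unpaired.
II: V is in group 5, so V³⁺ is d² (5 − 3 = 2); Tetrahedral fields are weak (Δₜ ≈ 4/9 Δₒ), so electrons fill high-spin; e^2 t2^0 → 2 unpaired.
So II has more unpaired electrons.

II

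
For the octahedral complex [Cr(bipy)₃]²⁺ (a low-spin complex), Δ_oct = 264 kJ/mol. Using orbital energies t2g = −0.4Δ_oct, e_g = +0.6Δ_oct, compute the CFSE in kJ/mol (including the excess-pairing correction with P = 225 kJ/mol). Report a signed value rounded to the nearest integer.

bipy is neutral, so the +2 overall charge sits on Cr: oxidation state +2.
Group 6 minus oxidation state +2 gives a d⁴ configuration for Cr²⁺.
Electron filling gives t2g^4 e_g^0.
The orbital stabilization is -1.6Δ_oct = -1.6 × 264 = -422 kJ/mol.
Pairing penalty: 1 pair vs 0 in the high-spin reference → 1 extra × P = 225 kJ/mol.
Combining: -422 + 225 = -197 kJ/mol.

-197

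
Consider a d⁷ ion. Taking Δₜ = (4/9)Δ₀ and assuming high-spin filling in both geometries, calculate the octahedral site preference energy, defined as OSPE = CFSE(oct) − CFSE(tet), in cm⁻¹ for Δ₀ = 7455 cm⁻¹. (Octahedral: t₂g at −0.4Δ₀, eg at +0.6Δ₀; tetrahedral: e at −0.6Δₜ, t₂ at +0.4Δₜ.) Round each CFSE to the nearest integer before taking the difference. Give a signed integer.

-1988

Octahedral (high-spin): t₂g⁵ eg², CFSE = 5(−0.4) + 2(+0.6) = -0.8Δ₀ = -0.8 × 7455 = -5964 cm⁻¹.
In a tetrahedral site the filling is e⁴ t₂³: CFSE(tet) = -1.2Δₜ = -1.2 × (4/9)(7455) = -3976 cm⁻¹.
OSPE = -5964 − (-3976) = -1988 cm⁻¹.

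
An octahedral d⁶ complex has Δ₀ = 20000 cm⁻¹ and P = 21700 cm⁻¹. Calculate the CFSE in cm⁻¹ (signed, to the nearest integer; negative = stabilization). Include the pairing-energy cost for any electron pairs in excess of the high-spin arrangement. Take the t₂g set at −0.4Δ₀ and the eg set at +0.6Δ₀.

-8000

Here Δ₀ < P (20000 < 21700), so the high-spin state is favoured.
Configuration: t₂g⁴ eg².
Orbital CFSE = -0.4Δ₀ = -0.4 × 20000 = -8000 cm⁻¹.
High-spin has no excess pairs, so no pairing correction applies.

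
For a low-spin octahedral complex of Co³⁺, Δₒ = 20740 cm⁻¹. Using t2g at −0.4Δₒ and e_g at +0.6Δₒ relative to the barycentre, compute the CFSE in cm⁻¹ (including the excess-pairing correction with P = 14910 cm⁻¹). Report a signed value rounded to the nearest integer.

-19956

Group 9 minus oxidation state +3 gives a d⁶ configuration for Co³⁺.
Electron filling gives t2g^6 e_g^0.
Orbital CFSE = 6(-0.4) + 0(0.6) = -2.4Δₒ = -2.4 × 20740 = -49776 cm⁻¹.
Relative to high-spin t2g^4 e_g^2 (1 paired), the low-spin configuration has 2 additional pairs, contributing +2 × 14910 = +29820 cm⁻¹.
Combining: -49776 + 29820 = -19956 cm⁻¹.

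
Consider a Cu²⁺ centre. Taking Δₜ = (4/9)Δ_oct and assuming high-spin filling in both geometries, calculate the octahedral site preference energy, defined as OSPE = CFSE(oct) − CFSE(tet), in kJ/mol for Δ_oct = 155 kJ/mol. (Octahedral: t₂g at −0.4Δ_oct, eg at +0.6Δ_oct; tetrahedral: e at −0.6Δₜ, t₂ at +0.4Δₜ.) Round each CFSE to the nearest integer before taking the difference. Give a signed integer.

Cu is in group 11, so Cu²⁺ is d⁹ (11 − 2 = 9).
In an octahedral site d⁹ (HS) is t₂g⁶ eg³, giving CFSE(oct) = -0.6Δ_oct = -93 kJ/mol.
Tetrahedral e⁴ t₂⁵ gives -0.4Δₜ = -0.4 × (4/9) × 155 = -28 kJ/mol.
Subtracting, OSPE = -93 − (-28) = -65 kJ/mol.

-65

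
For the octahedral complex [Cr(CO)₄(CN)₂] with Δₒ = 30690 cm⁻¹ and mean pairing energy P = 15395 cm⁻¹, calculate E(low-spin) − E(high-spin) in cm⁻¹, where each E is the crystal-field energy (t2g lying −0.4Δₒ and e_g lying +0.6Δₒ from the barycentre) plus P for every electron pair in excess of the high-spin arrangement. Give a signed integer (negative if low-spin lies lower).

-15295

Ligand charges: 4×(+0) from CO and 2×(-1) from CN⁻ sum to -2; with overall charge +0, Cr is +2.
Cr is in group 6, so Cr²⁺ is d⁴ (6 − 2 = 4).
High-spin: t2g^3 e_g^1, CFSE = -0.6Δₒ = -18414 cm⁻¹.
Low-spin t2g^4 e_g^0 gives -1.6Δₒ = -49104 cm⁻¹, but forming 1 extra pair costs 1P = 15395 cm⁻¹, so E(LS) = -49104 + 15395 = -33709 cm⁻¹.
The difference is -33709 − (-18414) = -15295 cm⁻¹, so low-spin lies lower.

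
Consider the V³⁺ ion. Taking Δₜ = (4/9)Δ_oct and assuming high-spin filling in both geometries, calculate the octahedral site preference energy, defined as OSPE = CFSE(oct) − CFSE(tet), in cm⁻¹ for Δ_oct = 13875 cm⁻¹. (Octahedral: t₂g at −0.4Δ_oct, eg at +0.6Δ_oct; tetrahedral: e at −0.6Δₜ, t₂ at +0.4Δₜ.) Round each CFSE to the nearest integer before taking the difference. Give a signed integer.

V is in group 5, so V³⁺ is d² (5 − 3 = 2).
In an octahedral site d² (HS) is t2g^2 e_g^0, giving CFSE(oct) = -0.8Δ_oct = -11100 cm⁻¹.
Tetrahedral e^2 t2^0 gives -1.2Δₜ = -1.2 × (4/9) × 13875 = -7400 cm⁻¹.
OSPE = CFSE(oct) − CFSE(tet) = -11100 − (-7400) = -3700 cm⁻¹.

-3700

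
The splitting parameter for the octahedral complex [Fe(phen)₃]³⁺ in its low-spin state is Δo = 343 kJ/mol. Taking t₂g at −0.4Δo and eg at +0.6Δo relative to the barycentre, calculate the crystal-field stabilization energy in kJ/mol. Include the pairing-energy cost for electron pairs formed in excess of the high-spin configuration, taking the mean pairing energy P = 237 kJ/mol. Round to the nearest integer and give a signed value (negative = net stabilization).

-212

phen is neutral, so the +3 overall charge sits on Fe: oxidation state +3.
Fe sits in group 8; removing 3 electrons leaves Fe³⁺ with 8 − 3 = 5 d electrons.
Electron filling gives t₂g⁵ eg⁰.
Orbital CFSE = 5(-0.4) + 0(0.6) = -2.0Δo = -2.0 × 343 = -686 kJ/mol.
High-spin d⁵ would be t₂g³ eg² with 0 pairs; low-spin has 2, so 2 excess pairs cost +2P = +474 kJ/mol.
Net CFSE = -686 + 474 = -212 kJ/mol.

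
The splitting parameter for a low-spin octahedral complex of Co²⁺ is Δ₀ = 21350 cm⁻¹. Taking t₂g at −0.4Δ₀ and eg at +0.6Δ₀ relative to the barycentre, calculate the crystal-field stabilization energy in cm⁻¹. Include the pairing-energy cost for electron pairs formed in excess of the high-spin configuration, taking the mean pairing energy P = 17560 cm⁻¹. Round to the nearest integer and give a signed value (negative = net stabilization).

-20870

Co²⁺: group 9, so d-count = 9 − 2 = 7.
The d⁷ electrons fill as t₂g⁶ eg¹.
CFSE(orbital) = 6×(-0.4Δ₀) + 1×(0.6Δ₀) = -1.8Δ₀; with Δ₀ = 21350 cm⁻¹ that is -38430 cm⁻¹.
Relative to high-spin t₂g⁵ eg² (2 paired), the low-spin configuration has 1 additional pair, contributing +1 × 17560 = +17560 cm⁻¹.
Overall CFSE = -38430 + 17560 = -20870 cm⁻¹.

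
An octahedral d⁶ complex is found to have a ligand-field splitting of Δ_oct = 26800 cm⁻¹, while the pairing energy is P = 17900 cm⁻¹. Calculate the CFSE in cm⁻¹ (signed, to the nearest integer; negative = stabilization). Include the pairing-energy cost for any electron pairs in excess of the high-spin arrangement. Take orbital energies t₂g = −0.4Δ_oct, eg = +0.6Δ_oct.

Since Δ_oct = 26800 cm⁻¹ > P = 17900 cm⁻¹, the complex adopts the low-spin configuration.
Configuration: t₂g⁶ eg⁰.
Orbital CFSE = -2.4Δ_oct = -2.4 × 26800 = -64320 cm⁻¹.
Excess pairs vs high-spin: 3 − 1 = 2; pairing cost = +35800 cm⁻¹.
Net CFSE = -64320 + 35800 = -28520 cm⁻¹.

-28520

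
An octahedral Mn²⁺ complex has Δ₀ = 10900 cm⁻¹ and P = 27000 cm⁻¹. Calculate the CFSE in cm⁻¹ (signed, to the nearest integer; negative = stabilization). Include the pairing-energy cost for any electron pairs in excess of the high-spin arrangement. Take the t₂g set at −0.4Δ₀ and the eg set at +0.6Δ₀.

0

Group 7 minus oxidation state +2 gives a d⁵ configuration for Mn²⁺.
Since Δ₀ = 10900 cm⁻¹ < P = 27000 cm⁻¹, the complex adopts the high-spin configuration.
That gives t₂g³ eg².
Orbital CFSE = 0.0Δ₀ = 0.0 × 10900 = 0 cm⁻¹.
High-spin has no excess pairs, so no pairing correction applies.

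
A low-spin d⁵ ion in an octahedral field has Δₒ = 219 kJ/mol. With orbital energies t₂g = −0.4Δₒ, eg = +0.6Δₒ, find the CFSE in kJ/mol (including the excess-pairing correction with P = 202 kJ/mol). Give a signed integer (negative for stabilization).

Electron filling gives t₂g⁵ eg⁰.
CFSE(orbital) = 5×(-0.4Δₒ) + 0×(0.6Δₒ) = -2.0Δₒ; with Δₒ = 219 kJ/mol that is -438 kJ/mol.
Relative to high-spin t₂g³ eg² (0 paired), the low-spin configuration has 2 additional pairs, contributing +2 × 202 = +404 kJ/mol.
Combining: -438 + 404 = -34 kJ/mol.

-34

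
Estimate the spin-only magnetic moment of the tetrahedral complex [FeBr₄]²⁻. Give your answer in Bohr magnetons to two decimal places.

4.90 Bohr magnetons

Each Br⁻ contributes -1; 4 × (-1) = -4. With overall charge -2, Fe is in the +2 oxidation state.
Group 8 minus oxidation state +2 gives a d⁶ configuration for Fe²⁺.
Tetrahedral fields are weak (Δₜ ≈ 4/9 Δₒ), so electrons fill high-spin.
Configuration: e^3 t2^3 → 4 unpaired electrons.
μ(spin-only) = √[4(4+2)] = √24 ≈ 4.90 Bohr magnetons.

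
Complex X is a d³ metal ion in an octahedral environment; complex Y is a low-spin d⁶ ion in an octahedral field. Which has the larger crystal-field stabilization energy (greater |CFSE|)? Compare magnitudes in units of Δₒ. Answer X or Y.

Y

X: t₂g³ eg⁰, CFSE = -1.2Δₒ.
Y: t2g^6 e_g^0, CFSE = -2.4Δₒ.
So Y has the larger |CFSE|.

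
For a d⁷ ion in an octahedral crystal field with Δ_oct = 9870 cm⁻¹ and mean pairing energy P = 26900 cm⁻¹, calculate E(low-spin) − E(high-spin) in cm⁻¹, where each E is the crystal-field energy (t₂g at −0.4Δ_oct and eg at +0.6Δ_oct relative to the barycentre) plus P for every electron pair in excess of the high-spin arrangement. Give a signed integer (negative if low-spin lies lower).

17030

High-spin: t₂g⁵ eg², CFSE = -0.8Δ_oct = -7896 cm⁻¹.
For low-spin the configuration is t₂g⁶ eg¹: orbital energy -1.8 × 9870 = -17766 cm⁻¹, and 1 additional pair relative to high-spin adds 26900 cm⁻¹, giving 9134 cm⁻¹.
Thus E(LS) − E(HS) = 17030 cm⁻¹.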